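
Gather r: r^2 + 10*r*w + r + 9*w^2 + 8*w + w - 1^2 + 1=r^2 + r*(10*w + 1) + 9*w^2 + 9*w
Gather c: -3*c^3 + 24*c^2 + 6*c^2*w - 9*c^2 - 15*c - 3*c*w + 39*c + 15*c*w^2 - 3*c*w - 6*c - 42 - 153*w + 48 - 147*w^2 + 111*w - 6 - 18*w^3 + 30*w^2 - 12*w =-3*c^3 + c^2*(6*w + 15) + c*(15*w^2 - 6*w + 18) - 18*w^3 - 117*w^2 - 54*w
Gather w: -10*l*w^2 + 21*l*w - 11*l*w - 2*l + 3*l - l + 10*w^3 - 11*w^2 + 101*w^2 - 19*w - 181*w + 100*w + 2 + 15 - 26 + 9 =10*w^3 + w^2*(90 - 10*l) + w*(10*l - 100)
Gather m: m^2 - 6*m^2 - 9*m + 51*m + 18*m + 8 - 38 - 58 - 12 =-5*m^2 + 60*m - 100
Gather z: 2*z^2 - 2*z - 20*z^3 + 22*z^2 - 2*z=-20*z^3 + 24*z^2 - 4*z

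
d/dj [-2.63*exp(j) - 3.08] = -2.63*exp(j)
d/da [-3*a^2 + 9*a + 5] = 9 - 6*a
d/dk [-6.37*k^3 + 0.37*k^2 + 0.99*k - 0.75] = -19.11*k^2 + 0.74*k + 0.99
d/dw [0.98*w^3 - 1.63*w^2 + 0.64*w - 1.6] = 2.94*w^2 - 3.26*w + 0.64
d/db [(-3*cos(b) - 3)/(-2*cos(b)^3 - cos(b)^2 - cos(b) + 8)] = 3*(5*cos(b) + 7*cos(2*b)/2 + cos(3*b) + 25/2)*sin(b)/(2*cos(b)^3 + cos(b)^2 + cos(b) - 8)^2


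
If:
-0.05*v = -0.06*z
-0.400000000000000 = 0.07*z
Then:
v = -6.86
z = -5.71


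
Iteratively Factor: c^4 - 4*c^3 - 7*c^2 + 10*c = (c + 2)*(c^3 - 6*c^2 + 5*c) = (c - 5)*(c + 2)*(c^2 - c) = c*(c - 5)*(c + 2)*(c - 1)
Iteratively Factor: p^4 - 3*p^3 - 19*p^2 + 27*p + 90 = (p - 3)*(p^3 - 19*p - 30) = (p - 3)*(p + 2)*(p^2 - 2*p - 15) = (p - 5)*(p - 3)*(p + 2)*(p + 3)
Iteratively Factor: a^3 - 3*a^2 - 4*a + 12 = (a - 2)*(a^2 - a - 6) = (a - 3)*(a - 2)*(a + 2)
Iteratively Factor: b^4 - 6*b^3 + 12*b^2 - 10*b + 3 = (b - 1)*(b^3 - 5*b^2 + 7*b - 3) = (b - 1)^2*(b^2 - 4*b + 3) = (b - 3)*(b - 1)^2*(b - 1)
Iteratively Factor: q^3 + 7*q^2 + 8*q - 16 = (q + 4)*(q^2 + 3*q - 4) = (q + 4)^2*(q - 1)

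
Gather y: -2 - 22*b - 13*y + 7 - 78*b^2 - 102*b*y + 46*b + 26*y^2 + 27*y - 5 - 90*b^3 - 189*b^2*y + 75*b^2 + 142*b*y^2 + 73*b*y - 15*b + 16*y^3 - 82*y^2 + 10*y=-90*b^3 - 3*b^2 + 9*b + 16*y^3 + y^2*(142*b - 56) + y*(-189*b^2 - 29*b + 24)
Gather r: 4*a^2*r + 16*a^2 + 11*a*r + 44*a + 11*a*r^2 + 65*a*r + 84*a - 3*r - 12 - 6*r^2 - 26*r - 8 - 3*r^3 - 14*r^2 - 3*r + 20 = 16*a^2 + 128*a - 3*r^3 + r^2*(11*a - 20) + r*(4*a^2 + 76*a - 32)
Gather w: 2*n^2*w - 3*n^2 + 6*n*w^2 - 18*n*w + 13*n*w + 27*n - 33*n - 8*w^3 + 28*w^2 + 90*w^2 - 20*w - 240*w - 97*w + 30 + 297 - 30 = -3*n^2 - 6*n - 8*w^3 + w^2*(6*n + 118) + w*(2*n^2 - 5*n - 357) + 297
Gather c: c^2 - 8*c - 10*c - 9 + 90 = c^2 - 18*c + 81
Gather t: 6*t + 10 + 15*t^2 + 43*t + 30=15*t^2 + 49*t + 40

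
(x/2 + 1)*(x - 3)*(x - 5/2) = x^3/2 - 7*x^2/4 - 7*x/4 + 15/2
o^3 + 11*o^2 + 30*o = o*(o + 5)*(o + 6)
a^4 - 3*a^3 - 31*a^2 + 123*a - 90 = (a - 5)*(a - 3)*(a - 1)*(a + 6)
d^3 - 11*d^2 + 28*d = d*(d - 7)*(d - 4)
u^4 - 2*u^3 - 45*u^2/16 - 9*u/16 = u*(u - 3)*(u + 1/4)*(u + 3/4)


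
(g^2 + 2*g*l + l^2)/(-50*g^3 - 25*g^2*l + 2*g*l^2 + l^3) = (-g^2 - 2*g*l - l^2)/(50*g^3 + 25*g^2*l - 2*g*l^2 - l^3)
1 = 1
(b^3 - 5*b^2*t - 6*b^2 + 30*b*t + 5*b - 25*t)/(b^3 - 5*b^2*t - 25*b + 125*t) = (b - 1)/(b + 5)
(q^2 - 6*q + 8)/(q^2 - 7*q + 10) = (q - 4)/(q - 5)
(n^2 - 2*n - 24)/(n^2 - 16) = (n - 6)/(n - 4)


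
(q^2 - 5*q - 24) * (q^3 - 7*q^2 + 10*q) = q^5 - 12*q^4 + 21*q^3 + 118*q^2 - 240*q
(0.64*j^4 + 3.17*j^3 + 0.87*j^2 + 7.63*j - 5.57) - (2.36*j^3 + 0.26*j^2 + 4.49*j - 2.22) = 0.64*j^4 + 0.81*j^3 + 0.61*j^2 + 3.14*j - 3.35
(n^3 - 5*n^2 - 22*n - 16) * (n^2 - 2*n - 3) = n^5 - 7*n^4 - 15*n^3 + 43*n^2 + 98*n + 48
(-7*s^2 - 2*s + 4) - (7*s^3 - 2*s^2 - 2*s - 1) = -7*s^3 - 5*s^2 + 5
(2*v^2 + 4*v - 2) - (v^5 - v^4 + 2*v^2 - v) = -v^5 + v^4 + 5*v - 2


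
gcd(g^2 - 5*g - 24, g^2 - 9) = g + 3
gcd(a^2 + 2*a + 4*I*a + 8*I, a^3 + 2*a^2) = a + 2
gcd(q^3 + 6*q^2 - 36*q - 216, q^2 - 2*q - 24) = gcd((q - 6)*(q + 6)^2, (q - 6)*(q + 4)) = q - 6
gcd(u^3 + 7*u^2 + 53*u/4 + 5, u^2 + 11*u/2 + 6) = u + 4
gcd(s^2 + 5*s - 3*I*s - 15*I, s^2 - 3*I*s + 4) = 1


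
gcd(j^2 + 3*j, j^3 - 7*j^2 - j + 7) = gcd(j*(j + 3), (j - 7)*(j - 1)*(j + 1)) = 1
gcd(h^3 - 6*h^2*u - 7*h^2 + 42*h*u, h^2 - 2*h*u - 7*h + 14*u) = h - 7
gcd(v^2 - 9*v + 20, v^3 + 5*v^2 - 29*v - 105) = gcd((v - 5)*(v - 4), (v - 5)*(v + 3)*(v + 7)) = v - 5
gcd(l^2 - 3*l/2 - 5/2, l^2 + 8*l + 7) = l + 1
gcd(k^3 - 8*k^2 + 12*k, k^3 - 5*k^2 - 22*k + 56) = k - 2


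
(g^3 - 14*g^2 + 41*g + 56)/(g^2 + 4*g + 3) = (g^2 - 15*g + 56)/(g + 3)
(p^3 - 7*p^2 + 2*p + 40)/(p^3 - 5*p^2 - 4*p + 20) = (p - 4)/(p - 2)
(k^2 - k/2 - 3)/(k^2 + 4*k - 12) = (k + 3/2)/(k + 6)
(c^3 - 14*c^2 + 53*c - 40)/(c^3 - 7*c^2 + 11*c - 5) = (c - 8)/(c - 1)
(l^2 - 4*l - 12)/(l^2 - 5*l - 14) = (l - 6)/(l - 7)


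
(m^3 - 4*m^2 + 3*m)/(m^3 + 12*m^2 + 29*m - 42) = m*(m - 3)/(m^2 + 13*m + 42)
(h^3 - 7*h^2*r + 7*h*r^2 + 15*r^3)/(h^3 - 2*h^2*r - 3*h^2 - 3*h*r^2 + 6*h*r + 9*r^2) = (h - 5*r)/(h - 3)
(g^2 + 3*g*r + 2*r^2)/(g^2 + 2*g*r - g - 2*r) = (g + r)/(g - 1)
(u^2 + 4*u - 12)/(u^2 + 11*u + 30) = (u - 2)/(u + 5)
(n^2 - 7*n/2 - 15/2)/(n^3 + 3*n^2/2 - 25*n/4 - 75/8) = 4*(n - 5)/(4*n^2 - 25)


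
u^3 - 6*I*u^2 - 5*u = u*(u - 5*I)*(u - I)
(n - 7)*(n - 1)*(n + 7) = n^3 - n^2 - 49*n + 49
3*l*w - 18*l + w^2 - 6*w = (3*l + w)*(w - 6)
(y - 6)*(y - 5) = y^2 - 11*y + 30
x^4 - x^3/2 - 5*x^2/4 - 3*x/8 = x*(x - 3/2)*(x + 1/2)^2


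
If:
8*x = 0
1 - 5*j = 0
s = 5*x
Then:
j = 1/5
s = 0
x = 0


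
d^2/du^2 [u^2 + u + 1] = 2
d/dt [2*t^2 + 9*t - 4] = 4*t + 9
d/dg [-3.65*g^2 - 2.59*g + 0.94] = -7.3*g - 2.59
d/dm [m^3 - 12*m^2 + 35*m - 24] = 3*m^2 - 24*m + 35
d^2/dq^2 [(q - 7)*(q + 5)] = 2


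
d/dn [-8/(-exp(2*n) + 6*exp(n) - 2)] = 16*(3 - exp(n))*exp(n)/(exp(2*n) - 6*exp(n) + 2)^2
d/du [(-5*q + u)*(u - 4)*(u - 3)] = -10*q*u + 35*q + 3*u^2 - 14*u + 12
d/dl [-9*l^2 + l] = 1 - 18*l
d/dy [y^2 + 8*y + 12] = 2*y + 8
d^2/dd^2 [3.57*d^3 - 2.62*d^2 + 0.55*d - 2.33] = 21.42*d - 5.24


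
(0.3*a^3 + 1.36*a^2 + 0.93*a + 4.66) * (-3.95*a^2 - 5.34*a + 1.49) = -1.185*a^5 - 6.974*a^4 - 10.4889*a^3 - 21.3468*a^2 - 23.4987*a + 6.9434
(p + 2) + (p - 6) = 2*p - 4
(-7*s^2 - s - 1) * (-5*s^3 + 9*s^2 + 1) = 35*s^5 - 58*s^4 - 4*s^3 - 16*s^2 - s - 1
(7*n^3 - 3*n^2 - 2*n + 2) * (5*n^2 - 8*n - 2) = 35*n^5 - 71*n^4 + 32*n^2 - 12*n - 4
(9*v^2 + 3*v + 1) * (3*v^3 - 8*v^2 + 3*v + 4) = 27*v^5 - 63*v^4 + 6*v^3 + 37*v^2 + 15*v + 4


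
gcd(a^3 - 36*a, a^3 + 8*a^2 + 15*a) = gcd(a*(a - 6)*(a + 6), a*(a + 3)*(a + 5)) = a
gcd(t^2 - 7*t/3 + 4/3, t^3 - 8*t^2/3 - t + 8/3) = t - 1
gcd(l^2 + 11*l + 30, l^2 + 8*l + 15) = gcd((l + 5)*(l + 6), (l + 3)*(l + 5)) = l + 5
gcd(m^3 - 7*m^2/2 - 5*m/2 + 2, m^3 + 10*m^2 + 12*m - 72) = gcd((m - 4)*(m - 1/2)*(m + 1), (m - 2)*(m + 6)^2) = 1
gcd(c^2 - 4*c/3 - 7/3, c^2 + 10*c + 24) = 1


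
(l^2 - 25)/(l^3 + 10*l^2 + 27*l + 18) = (l^2 - 25)/(l^3 + 10*l^2 + 27*l + 18)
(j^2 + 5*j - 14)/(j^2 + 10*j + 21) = (j - 2)/(j + 3)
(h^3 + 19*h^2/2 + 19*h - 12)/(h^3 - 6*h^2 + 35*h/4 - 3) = 2*(h^2 + 10*h + 24)/(2*h^2 - 11*h + 12)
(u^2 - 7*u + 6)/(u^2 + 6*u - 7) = (u - 6)/(u + 7)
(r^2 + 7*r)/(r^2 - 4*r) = (r + 7)/(r - 4)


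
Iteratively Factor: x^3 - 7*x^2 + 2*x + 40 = (x + 2)*(x^2 - 9*x + 20) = (x - 4)*(x + 2)*(x - 5)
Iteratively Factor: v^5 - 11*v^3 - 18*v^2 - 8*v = (v)*(v^4 - 11*v^2 - 18*v - 8) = v*(v + 1)*(v^3 - v^2 - 10*v - 8) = v*(v + 1)*(v + 2)*(v^2 - 3*v - 4) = v*(v + 1)^2*(v + 2)*(v - 4)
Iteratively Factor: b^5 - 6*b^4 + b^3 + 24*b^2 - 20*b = (b + 2)*(b^4 - 8*b^3 + 17*b^2 - 10*b) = (b - 5)*(b + 2)*(b^3 - 3*b^2 + 2*b) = b*(b - 5)*(b + 2)*(b^2 - 3*b + 2) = b*(b - 5)*(b - 1)*(b + 2)*(b - 2)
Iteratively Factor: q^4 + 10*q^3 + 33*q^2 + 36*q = (q)*(q^3 + 10*q^2 + 33*q + 36) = q*(q + 3)*(q^2 + 7*q + 12) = q*(q + 3)*(q + 4)*(q + 3)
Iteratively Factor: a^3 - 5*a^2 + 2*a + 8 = (a + 1)*(a^2 - 6*a + 8) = (a - 4)*(a + 1)*(a - 2)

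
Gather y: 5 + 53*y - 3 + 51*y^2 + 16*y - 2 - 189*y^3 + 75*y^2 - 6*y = -189*y^3 + 126*y^2 + 63*y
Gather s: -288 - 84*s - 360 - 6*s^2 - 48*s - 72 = -6*s^2 - 132*s - 720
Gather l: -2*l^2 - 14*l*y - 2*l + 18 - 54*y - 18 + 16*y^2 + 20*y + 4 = -2*l^2 + l*(-14*y - 2) + 16*y^2 - 34*y + 4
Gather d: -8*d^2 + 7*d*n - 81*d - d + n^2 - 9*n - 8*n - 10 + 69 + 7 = -8*d^2 + d*(7*n - 82) + n^2 - 17*n + 66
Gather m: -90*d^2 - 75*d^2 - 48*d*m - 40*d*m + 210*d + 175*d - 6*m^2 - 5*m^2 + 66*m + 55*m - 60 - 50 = -165*d^2 + 385*d - 11*m^2 + m*(121 - 88*d) - 110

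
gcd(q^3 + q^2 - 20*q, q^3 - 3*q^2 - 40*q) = q^2 + 5*q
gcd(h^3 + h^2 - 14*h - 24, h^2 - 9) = h + 3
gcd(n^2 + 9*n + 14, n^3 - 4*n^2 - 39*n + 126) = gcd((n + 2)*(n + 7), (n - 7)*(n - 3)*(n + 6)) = 1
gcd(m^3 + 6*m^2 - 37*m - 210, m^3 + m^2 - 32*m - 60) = m^2 - m - 30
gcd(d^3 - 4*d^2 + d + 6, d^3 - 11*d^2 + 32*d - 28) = d - 2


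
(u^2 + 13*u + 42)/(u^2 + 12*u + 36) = (u + 7)/(u + 6)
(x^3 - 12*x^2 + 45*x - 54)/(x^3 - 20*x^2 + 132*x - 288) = (x^2 - 6*x + 9)/(x^2 - 14*x + 48)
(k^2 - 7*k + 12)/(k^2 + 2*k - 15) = (k - 4)/(k + 5)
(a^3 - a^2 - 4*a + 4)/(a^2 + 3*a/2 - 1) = 2*(a^2 - 3*a + 2)/(2*a - 1)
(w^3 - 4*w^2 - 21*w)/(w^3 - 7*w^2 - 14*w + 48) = w*(w - 7)/(w^2 - 10*w + 16)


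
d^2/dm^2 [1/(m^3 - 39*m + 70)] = 6*(-m*(m^3 - 39*m + 70) + 3*(m^2 - 13)^2)/(m^3 - 39*m + 70)^3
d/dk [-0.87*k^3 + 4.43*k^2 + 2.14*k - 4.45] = -2.61*k^2 + 8.86*k + 2.14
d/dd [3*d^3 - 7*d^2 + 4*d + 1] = 9*d^2 - 14*d + 4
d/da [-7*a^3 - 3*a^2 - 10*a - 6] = -21*a^2 - 6*a - 10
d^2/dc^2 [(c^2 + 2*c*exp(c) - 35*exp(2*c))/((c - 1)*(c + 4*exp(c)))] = 2*((c - 1)^2*(c + 4*exp(c))^2*(c*exp(c) - 70*exp(2*c) + 2*exp(c) + 1) + 2*(c - 1)^2*(c + 4*exp(c))*(-(4*exp(c) + 1)*(c*exp(c) + c - 35*exp(2*c) + exp(c)) + (-c^2 - 2*c*exp(c) + 35*exp(2*c))*exp(c)) + (c - 1)^2*(4*exp(c) + 1)^2*(c^2 + 2*c*exp(c) - 35*exp(2*c)) + 2*(c - 1)*(c + 4*exp(c))^2*(-c*exp(c) - c + 35*exp(2*c) - exp(c)) + (c - 1)*(c + 4*exp(c))*(4*exp(c) + 1)*(c^2 + 2*c*exp(c) - 35*exp(2*c)) + (c + 4*exp(c))^2*(c^2 + 2*c*exp(c) - 35*exp(2*c)))/((c - 1)^3*(c + 4*exp(c))^3)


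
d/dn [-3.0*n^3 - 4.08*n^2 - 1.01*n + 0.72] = -9.0*n^2 - 8.16*n - 1.01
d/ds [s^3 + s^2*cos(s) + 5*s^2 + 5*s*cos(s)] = -s^2*sin(s) + 3*s^2 - 5*s*sin(s) + 2*s*cos(s) + 10*s + 5*cos(s)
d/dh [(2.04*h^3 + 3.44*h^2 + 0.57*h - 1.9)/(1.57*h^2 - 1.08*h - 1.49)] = (3.2028*h^4 - 4.4064*h^3 - 13.7289*h^2 - 4.2852*h - 2.9013)/(2.4649*h^4 - 3.3912*h^3 - 3.5122*h^2 + 3.2184*h + 2.2201)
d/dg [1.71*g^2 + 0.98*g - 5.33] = 3.42*g + 0.98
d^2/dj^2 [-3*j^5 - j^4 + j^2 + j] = -60*j^3 - 12*j^2 + 2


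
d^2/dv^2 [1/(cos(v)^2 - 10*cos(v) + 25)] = 2*(-5*cos(v) - cos(2*v) + 2)/(cos(v) - 5)^4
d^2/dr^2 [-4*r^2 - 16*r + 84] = -8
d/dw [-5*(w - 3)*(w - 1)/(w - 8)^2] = 10*(6*w - 13)/(w^3 - 24*w^2 + 192*w - 512)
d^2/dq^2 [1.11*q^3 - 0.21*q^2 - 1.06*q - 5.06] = 6.66*q - 0.42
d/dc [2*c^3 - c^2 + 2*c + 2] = 6*c^2 - 2*c + 2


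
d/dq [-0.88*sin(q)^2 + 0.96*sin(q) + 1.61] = (0.96 - 1.76*sin(q))*cos(q)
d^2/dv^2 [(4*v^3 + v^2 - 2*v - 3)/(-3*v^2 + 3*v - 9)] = 6*(v^3 + 6*v^2 - 15*v - 1)/(v^6 - 3*v^5 + 12*v^4 - 19*v^3 + 36*v^2 - 27*v + 27)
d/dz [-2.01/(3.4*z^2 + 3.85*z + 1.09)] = (13.668*z + 7.7385)/(3.4*z^2 + 3.85*z + 1.09)^2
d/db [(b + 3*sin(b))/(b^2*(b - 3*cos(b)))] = (3*sqrt(2)*b^2*cos(b + pi/4) - 2*b^2 - 9*b*sin(b) + 3*b*cos(b) - 9*b + 9*sin(2*b))/(b^3*(b - 3*cos(b))^2)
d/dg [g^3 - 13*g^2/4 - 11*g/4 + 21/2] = 3*g^2 - 13*g/2 - 11/4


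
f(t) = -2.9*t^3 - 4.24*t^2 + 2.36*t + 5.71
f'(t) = -8.7*t^2 - 8.48*t + 2.36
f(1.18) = -2.17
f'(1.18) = -19.76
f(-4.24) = 140.53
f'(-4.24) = -118.09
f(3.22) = -127.47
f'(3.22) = -115.15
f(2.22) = -41.68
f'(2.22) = -59.34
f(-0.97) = 2.08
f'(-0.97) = 2.40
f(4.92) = -430.69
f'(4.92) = -249.96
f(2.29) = -45.95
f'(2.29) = -62.68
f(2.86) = -90.06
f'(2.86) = -93.06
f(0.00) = 5.71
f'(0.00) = 2.36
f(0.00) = 5.71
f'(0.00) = 2.36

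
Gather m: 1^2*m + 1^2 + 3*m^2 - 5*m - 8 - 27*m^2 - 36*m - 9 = -24*m^2 - 40*m - 16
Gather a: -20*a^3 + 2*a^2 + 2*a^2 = -20*a^3 + 4*a^2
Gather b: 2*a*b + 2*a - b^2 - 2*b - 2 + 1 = 2*a - b^2 + b*(2*a - 2) - 1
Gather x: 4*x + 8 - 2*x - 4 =2*x + 4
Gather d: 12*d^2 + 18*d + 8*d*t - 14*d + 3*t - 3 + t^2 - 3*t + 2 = 12*d^2 + d*(8*t + 4) + t^2 - 1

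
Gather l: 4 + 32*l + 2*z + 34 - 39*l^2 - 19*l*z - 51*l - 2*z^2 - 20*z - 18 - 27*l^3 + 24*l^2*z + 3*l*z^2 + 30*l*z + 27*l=-27*l^3 + l^2*(24*z - 39) + l*(3*z^2 + 11*z + 8) - 2*z^2 - 18*z + 20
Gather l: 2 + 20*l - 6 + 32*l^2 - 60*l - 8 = 32*l^2 - 40*l - 12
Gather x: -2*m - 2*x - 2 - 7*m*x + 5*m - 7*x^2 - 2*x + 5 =3*m - 7*x^2 + x*(-7*m - 4) + 3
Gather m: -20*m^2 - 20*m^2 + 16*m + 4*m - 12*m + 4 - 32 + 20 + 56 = -40*m^2 + 8*m + 48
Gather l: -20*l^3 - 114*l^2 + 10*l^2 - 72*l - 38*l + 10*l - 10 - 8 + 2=-20*l^3 - 104*l^2 - 100*l - 16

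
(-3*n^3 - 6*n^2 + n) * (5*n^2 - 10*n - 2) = -15*n^5 + 71*n^3 + 2*n^2 - 2*n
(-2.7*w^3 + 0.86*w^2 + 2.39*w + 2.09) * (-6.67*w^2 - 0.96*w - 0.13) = 18.009*w^5 - 3.1442*w^4 - 16.4159*w^3 - 16.3465*w^2 - 2.3171*w - 0.2717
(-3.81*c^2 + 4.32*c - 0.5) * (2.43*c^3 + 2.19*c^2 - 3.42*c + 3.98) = -9.2583*c^5 + 2.1537*c^4 + 21.276*c^3 - 31.0332*c^2 + 18.9036*c - 1.99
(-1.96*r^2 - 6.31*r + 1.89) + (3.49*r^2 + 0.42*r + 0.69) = 1.53*r^2 - 5.89*r + 2.58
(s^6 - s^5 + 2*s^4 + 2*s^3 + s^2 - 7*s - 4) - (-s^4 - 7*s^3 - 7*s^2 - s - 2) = s^6 - s^5 + 3*s^4 + 9*s^3 + 8*s^2 - 6*s - 2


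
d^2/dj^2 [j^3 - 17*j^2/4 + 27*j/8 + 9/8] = 6*j - 17/2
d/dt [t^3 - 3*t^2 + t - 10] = 3*t^2 - 6*t + 1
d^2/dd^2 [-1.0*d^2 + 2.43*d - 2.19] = -2.00000000000000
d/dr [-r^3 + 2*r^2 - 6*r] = -3*r^2 + 4*r - 6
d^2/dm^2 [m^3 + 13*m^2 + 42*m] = 6*m + 26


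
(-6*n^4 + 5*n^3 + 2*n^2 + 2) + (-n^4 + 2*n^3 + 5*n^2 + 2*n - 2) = -7*n^4 + 7*n^3 + 7*n^2 + 2*n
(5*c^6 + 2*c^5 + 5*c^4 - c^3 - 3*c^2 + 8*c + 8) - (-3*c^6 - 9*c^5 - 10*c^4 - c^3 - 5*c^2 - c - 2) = 8*c^6 + 11*c^5 + 15*c^4 + 2*c^2 + 9*c + 10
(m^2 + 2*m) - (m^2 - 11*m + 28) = 13*m - 28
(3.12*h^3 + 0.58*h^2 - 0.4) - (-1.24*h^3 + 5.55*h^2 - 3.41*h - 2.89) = 4.36*h^3 - 4.97*h^2 + 3.41*h + 2.49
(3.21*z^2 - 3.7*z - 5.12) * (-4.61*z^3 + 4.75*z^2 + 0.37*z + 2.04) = -14.7981*z^5 + 32.3045*z^4 + 7.2159*z^3 - 19.1406*z^2 - 9.4424*z - 10.4448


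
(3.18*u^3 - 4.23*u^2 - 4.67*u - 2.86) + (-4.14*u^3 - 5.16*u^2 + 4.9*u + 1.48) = -0.96*u^3 - 9.39*u^2 + 0.23*u - 1.38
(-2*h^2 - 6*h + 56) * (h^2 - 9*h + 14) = -2*h^4 + 12*h^3 + 82*h^2 - 588*h + 784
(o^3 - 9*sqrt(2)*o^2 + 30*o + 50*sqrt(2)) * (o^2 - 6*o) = o^5 - 9*sqrt(2)*o^4 - 6*o^4 + 30*o^3 + 54*sqrt(2)*o^3 - 180*o^2 + 50*sqrt(2)*o^2 - 300*sqrt(2)*o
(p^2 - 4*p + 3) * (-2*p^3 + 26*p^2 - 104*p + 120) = -2*p^5 + 34*p^4 - 214*p^3 + 614*p^2 - 792*p + 360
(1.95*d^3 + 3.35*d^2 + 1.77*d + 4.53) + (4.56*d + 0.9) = 1.95*d^3 + 3.35*d^2 + 6.33*d + 5.43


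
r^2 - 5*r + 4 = (r - 4)*(r - 1)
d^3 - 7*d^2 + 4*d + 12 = (d - 6)*(d - 2)*(d + 1)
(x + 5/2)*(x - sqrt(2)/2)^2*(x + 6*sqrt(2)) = x^4 + 5*x^3/2 + 5*sqrt(2)*x^3 - 23*x^2/2 + 25*sqrt(2)*x^2/2 - 115*x/4 + 3*sqrt(2)*x + 15*sqrt(2)/2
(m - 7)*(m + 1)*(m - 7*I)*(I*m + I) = I*m^4 + 7*m^3 - 5*I*m^3 - 35*m^2 - 13*I*m^2 - 91*m - 7*I*m - 49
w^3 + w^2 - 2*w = w*(w - 1)*(w + 2)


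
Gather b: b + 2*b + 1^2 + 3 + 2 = 3*b + 6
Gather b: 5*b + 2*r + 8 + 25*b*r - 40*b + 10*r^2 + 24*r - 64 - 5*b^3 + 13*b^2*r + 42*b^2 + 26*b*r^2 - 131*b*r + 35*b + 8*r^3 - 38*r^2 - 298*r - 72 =-5*b^3 + b^2*(13*r + 42) + b*(26*r^2 - 106*r) + 8*r^3 - 28*r^2 - 272*r - 128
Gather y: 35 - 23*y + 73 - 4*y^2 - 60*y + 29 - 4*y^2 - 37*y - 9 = -8*y^2 - 120*y + 128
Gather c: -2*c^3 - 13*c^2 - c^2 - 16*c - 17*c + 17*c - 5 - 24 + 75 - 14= -2*c^3 - 14*c^2 - 16*c + 32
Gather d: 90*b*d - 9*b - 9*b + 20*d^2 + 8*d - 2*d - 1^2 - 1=-18*b + 20*d^2 + d*(90*b + 6) - 2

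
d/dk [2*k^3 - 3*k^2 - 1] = 6*k*(k - 1)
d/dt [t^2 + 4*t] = 2*t + 4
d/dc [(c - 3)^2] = 2*c - 6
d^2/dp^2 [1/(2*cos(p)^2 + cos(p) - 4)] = (-16*sin(p)^4 + 41*sin(p)^2 + 7*cos(p)/2 - 3*cos(3*p)/2 - 7)/(-2*sin(p)^2 + cos(p) - 2)^3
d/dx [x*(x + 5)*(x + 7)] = 3*x^2 + 24*x + 35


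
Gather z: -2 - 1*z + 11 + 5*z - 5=4*z + 4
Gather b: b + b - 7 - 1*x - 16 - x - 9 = 2*b - 2*x - 32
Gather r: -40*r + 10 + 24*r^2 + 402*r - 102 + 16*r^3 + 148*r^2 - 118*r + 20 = 16*r^3 + 172*r^2 + 244*r - 72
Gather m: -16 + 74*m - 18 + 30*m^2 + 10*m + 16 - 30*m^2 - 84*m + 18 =0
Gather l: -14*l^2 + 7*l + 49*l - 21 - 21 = -14*l^2 + 56*l - 42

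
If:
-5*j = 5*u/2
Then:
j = -u/2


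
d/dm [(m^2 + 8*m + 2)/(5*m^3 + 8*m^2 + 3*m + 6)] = (-5*m^4 - 80*m^3 - 91*m^2 - 20*m + 42)/(25*m^6 + 80*m^5 + 94*m^4 + 108*m^3 + 105*m^2 + 36*m + 36)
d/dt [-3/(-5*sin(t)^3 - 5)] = -9*sin(t)^2*cos(t)/(5*(sin(t)^3 + 1)^2)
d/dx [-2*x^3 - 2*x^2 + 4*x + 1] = -6*x^2 - 4*x + 4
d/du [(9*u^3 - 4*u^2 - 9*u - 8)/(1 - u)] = (-18*u^3 + 31*u^2 - 8*u - 17)/(u^2 - 2*u + 1)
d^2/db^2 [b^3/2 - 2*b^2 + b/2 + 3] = 3*b - 4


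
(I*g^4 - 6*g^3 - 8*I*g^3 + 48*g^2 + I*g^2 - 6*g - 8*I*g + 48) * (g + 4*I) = I*g^5 - 10*g^4 - 8*I*g^4 + 80*g^3 - 23*I*g^3 - 10*g^2 + 184*I*g^2 + 80*g - 24*I*g + 192*I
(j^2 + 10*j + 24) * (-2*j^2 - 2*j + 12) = -2*j^4 - 22*j^3 - 56*j^2 + 72*j + 288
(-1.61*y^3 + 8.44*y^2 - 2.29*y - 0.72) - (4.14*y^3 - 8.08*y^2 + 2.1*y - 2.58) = -5.75*y^3 + 16.52*y^2 - 4.39*y + 1.86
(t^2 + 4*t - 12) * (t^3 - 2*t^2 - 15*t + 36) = t^5 + 2*t^4 - 35*t^3 + 324*t - 432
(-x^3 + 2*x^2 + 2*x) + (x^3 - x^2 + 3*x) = x^2 + 5*x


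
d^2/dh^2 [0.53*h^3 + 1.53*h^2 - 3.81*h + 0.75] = 3.18*h + 3.06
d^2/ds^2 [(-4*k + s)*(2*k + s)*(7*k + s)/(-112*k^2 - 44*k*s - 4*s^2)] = -8*k^2/(64*k^3 + 48*k^2*s + 12*k*s^2 + s^3)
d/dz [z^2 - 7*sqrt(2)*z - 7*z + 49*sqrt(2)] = 2*z - 7*sqrt(2) - 7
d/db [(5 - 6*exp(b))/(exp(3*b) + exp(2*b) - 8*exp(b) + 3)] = ((6*exp(b) - 5)*(3*exp(2*b) + 2*exp(b) - 8) - 6*exp(3*b) - 6*exp(2*b) + 48*exp(b) - 18)*exp(b)/(exp(3*b) + exp(2*b) - 8*exp(b) + 3)^2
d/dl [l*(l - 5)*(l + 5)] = 3*l^2 - 25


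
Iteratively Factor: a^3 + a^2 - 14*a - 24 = (a + 2)*(a^2 - a - 12) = (a + 2)*(a + 3)*(a - 4)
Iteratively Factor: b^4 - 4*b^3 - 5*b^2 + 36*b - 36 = (b - 2)*(b^3 - 2*b^2 - 9*b + 18) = (b - 2)^2*(b^2 - 9) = (b - 2)^2*(b + 3)*(b - 3)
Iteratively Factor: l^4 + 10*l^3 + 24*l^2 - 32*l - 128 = (l + 4)*(l^3 + 6*l^2 - 32) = (l + 4)^2*(l^2 + 2*l - 8) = (l + 4)^3*(l - 2)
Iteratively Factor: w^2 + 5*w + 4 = (w + 4)*(w + 1)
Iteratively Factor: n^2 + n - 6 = (n - 2)*(n + 3)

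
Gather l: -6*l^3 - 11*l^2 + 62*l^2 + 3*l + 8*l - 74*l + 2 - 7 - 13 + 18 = -6*l^3 + 51*l^2 - 63*l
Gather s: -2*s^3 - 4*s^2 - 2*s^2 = -2*s^3 - 6*s^2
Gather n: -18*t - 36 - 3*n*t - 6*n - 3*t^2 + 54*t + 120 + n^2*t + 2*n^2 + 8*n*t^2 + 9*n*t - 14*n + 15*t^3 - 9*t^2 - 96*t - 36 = n^2*(t + 2) + n*(8*t^2 + 6*t - 20) + 15*t^3 - 12*t^2 - 60*t + 48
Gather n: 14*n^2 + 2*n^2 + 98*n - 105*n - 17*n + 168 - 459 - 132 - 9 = 16*n^2 - 24*n - 432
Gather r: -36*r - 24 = -36*r - 24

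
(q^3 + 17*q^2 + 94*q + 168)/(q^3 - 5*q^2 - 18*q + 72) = (q^2 + 13*q + 42)/(q^2 - 9*q + 18)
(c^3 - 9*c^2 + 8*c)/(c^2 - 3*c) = (c^2 - 9*c + 8)/(c - 3)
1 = 1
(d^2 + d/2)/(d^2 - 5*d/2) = (2*d + 1)/(2*d - 5)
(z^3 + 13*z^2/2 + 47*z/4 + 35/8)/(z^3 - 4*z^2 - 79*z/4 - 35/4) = (z + 7/2)/(z - 7)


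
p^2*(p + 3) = p^3 + 3*p^2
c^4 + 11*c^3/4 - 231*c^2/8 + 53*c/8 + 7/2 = (c - 4)*(c - 1/2)*(c + 1/4)*(c + 7)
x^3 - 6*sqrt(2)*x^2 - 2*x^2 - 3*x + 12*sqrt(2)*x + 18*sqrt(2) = (x - 3)*(x + 1)*(x - 6*sqrt(2))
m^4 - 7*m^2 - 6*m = m*(m - 3)*(m + 1)*(m + 2)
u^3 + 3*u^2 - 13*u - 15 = (u - 3)*(u + 1)*(u + 5)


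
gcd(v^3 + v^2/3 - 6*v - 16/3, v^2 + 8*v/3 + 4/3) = v + 2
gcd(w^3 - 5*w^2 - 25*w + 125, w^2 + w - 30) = w - 5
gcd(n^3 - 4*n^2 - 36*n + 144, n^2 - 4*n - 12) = n - 6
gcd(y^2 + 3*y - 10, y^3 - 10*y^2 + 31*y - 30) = y - 2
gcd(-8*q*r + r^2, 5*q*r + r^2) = r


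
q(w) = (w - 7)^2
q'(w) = 2*w - 14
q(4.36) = 6.97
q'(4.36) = -5.28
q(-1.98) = 80.64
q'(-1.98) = -17.96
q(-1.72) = 76.04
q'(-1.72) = -17.44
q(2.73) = 18.23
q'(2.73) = -8.54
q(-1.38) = 70.22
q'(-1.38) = -16.76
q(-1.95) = 80.10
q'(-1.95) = -17.90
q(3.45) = 12.60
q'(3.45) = -7.10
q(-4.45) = 131.10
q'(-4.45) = -22.90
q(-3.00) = 100.00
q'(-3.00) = -20.00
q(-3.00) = 100.00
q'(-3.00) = -20.00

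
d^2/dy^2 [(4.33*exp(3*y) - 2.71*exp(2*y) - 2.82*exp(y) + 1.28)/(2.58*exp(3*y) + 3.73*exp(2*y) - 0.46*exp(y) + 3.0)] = (1.13686837721616e-13*exp(8*y) - 59.7081660000001*exp(7*y) + 31.7934549999998*exp(6*y) - 347.945646*exp(5*y) + 451.476684*exp(4*y) + 402.102448*exp(3*y) + 455.530728*exp(2*y) - 158.473552*exp(y) - 23.6136)*exp(y)/(17.173512*exp(9*y) + 74.485116*exp(8*y) + 98.500014*exp(7*y) + 85.242133*exp(6*y) + 155.659182*exp(5*y) + 106.221504*exp(4*y) + 38.678264*exp(3*y) + 102.6144*exp(2*y) - 12.42*exp(y) + 27.0)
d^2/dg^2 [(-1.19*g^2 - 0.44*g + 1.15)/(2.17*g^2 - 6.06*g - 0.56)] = (7.105427357601e-15*g^4 - 35.441308*g^3 + 23.814882*g^2 - 93.944508*g + 89.49924)/(10.218313*g^6 - 85.607802*g^5 + 231.159684*g^4 - 178.360344*g^3 - 59.654112*g^2 - 5.701248*g - 0.175616)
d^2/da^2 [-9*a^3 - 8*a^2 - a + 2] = -54*a - 16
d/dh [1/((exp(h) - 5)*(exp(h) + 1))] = 2*(2 - exp(h))*exp(h)/(exp(4*h) - 8*exp(3*h) + 6*exp(2*h) + 40*exp(h) + 25)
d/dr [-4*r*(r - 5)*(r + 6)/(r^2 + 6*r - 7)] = 4*(-r^4 - 12*r^3 - 15*r^2 + 14*r - 210)/(r^4 + 12*r^3 + 22*r^2 - 84*r + 49)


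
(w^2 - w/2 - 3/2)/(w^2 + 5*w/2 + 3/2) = (2*w - 3)/(2*w + 3)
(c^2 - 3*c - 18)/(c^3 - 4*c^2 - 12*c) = (c + 3)/(c*(c + 2))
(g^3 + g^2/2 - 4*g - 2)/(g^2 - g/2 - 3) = (2*g^2 + 5*g + 2)/(2*g + 3)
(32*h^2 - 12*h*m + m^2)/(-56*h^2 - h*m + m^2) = (-4*h + m)/(7*h + m)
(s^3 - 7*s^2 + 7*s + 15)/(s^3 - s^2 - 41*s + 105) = (s + 1)/(s + 7)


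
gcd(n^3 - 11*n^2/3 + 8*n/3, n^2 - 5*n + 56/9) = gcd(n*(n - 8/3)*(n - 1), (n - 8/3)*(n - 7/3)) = n - 8/3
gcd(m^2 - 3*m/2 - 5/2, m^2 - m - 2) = m + 1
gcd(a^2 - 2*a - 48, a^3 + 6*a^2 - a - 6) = a + 6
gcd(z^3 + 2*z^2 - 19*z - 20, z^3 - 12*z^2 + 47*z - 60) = z - 4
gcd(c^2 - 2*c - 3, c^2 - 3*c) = c - 3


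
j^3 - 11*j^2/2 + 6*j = j*(j - 4)*(j - 3/2)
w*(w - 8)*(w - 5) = w^3 - 13*w^2 + 40*w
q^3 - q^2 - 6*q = q*(q - 3)*(q + 2)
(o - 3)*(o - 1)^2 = o^3 - 5*o^2 + 7*o - 3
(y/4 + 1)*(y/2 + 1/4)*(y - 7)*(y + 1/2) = y^4/8 - y^3/4 - 123*y^2/32 - 115*y/32 - 7/8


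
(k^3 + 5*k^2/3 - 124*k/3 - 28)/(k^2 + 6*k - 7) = (k^2 - 16*k/3 - 4)/(k - 1)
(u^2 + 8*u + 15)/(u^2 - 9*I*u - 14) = (u^2 + 8*u + 15)/(u^2 - 9*I*u - 14)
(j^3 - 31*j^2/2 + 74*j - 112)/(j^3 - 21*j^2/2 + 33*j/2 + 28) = (j - 4)/(j + 1)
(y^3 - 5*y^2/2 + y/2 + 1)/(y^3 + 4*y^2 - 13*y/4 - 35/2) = 2*(2*y^2 - y - 1)/(4*y^2 + 24*y + 35)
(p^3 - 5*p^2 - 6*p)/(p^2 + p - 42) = p*(p + 1)/(p + 7)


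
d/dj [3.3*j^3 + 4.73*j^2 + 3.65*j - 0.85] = 9.9*j^2 + 9.46*j + 3.65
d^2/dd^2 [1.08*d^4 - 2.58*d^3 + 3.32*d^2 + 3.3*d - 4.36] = 12.96*d^2 - 15.48*d + 6.64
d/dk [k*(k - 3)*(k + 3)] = 3*k^2 - 9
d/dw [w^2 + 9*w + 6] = 2*w + 9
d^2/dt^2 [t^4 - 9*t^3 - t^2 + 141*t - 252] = 12*t^2 - 54*t - 2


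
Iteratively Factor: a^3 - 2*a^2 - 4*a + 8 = (a - 2)*(a^2 - 4) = (a - 2)*(a + 2)*(a - 2)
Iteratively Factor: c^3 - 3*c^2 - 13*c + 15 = (c + 3)*(c^2 - 6*c + 5) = (c - 5)*(c + 3)*(c - 1)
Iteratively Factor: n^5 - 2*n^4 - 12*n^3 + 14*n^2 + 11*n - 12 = (n + 3)*(n^4 - 5*n^3 + 3*n^2 + 5*n - 4) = (n - 1)*(n + 3)*(n^3 - 4*n^2 - n + 4) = (n - 1)*(n + 1)*(n + 3)*(n^2 - 5*n + 4) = (n - 1)^2*(n + 1)*(n + 3)*(n - 4)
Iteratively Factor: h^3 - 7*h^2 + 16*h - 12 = (h - 3)*(h^2 - 4*h + 4) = (h - 3)*(h - 2)*(h - 2)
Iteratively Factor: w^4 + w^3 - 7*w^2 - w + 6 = (w - 2)*(w^3 + 3*w^2 - w - 3) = (w - 2)*(w + 1)*(w^2 + 2*w - 3) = (w - 2)*(w - 1)*(w + 1)*(w + 3)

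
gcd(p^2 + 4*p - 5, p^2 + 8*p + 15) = p + 5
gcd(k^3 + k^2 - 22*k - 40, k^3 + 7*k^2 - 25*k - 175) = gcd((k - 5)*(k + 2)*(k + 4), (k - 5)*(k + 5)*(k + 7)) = k - 5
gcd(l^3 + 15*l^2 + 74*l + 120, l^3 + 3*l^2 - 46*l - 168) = l^2 + 10*l + 24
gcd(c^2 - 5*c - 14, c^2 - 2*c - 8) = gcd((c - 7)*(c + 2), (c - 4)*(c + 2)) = c + 2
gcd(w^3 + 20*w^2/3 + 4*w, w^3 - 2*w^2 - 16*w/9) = w^2 + 2*w/3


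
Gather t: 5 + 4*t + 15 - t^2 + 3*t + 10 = -t^2 + 7*t + 30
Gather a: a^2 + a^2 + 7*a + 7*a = 2*a^2 + 14*a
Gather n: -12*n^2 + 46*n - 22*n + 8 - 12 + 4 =-12*n^2 + 24*n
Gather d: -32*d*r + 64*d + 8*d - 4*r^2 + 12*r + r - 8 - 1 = d*(72 - 32*r) - 4*r^2 + 13*r - 9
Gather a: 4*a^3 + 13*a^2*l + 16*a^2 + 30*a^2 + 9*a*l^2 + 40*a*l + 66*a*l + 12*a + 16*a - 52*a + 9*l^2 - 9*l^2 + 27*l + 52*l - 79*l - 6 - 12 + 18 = 4*a^3 + a^2*(13*l + 46) + a*(9*l^2 + 106*l - 24)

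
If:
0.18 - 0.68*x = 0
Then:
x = 0.26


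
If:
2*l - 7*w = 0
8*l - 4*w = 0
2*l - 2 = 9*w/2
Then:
No Solution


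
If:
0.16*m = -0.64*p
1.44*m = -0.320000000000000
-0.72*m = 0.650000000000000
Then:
No Solution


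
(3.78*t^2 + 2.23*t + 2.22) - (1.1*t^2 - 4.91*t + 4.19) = 2.68*t^2 + 7.14*t - 1.97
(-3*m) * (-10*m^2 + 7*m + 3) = 30*m^3 - 21*m^2 - 9*m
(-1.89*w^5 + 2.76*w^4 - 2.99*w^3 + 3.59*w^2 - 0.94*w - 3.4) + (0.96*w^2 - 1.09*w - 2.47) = -1.89*w^5 + 2.76*w^4 - 2.99*w^3 + 4.55*w^2 - 2.03*w - 5.87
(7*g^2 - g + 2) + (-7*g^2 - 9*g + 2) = 4 - 10*g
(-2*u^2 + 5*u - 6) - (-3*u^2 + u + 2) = u^2 + 4*u - 8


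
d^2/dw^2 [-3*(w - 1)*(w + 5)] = -6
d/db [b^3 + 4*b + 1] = 3*b^2 + 4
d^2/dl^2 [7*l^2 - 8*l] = 14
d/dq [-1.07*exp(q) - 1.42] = -1.07*exp(q)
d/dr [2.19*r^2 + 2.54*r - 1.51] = 4.38*r + 2.54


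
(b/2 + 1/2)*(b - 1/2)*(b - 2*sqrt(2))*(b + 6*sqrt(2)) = b^4/2 + b^3/4 + 2*sqrt(2)*b^3 - 49*b^2/4 + sqrt(2)*b^2 - 6*b - sqrt(2)*b + 6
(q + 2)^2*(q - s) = q^3 - q^2*s + 4*q^2 - 4*q*s + 4*q - 4*s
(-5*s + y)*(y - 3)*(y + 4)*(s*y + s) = -5*s^2*y^3 - 10*s^2*y^2 + 55*s^2*y + 60*s^2 + s*y^4 + 2*s*y^3 - 11*s*y^2 - 12*s*y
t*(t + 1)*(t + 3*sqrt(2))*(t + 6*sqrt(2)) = t^4 + t^3 + 9*sqrt(2)*t^3 + 9*sqrt(2)*t^2 + 36*t^2 + 36*t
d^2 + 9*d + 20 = (d + 4)*(d + 5)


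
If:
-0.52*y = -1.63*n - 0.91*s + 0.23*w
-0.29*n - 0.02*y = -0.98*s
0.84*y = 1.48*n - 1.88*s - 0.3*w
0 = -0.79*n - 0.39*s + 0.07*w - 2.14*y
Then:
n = 0.00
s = 0.00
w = 0.00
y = 0.00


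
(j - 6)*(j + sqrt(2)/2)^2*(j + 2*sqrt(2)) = j^4 - 6*j^3 + 3*sqrt(2)*j^3 - 18*sqrt(2)*j^2 + 9*j^2/2 - 27*j + sqrt(2)*j - 6*sqrt(2)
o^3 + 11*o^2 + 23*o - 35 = (o - 1)*(o + 5)*(o + 7)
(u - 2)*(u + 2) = u^2 - 4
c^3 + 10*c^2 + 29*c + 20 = (c + 1)*(c + 4)*(c + 5)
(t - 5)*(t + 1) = t^2 - 4*t - 5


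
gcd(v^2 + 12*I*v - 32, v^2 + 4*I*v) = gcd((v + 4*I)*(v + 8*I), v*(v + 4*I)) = v + 4*I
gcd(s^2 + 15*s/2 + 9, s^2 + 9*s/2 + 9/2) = s + 3/2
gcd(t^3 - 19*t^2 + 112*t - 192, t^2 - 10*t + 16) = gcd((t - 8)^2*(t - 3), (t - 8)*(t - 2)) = t - 8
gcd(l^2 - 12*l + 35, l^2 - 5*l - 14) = l - 7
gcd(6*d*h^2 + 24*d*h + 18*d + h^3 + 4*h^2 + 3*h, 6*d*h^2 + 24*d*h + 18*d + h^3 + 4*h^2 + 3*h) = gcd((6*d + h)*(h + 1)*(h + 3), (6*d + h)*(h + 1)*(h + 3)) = 6*d*h^2 + 24*d*h + 18*d + h^3 + 4*h^2 + 3*h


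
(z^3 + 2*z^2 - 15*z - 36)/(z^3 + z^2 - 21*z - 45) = (z - 4)/(z - 5)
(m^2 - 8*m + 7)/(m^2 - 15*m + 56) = (m - 1)/(m - 8)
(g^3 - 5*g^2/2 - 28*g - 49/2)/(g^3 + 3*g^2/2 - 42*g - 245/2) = (g + 1)/(g + 5)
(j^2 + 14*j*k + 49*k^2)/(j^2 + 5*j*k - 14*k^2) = (j + 7*k)/(j - 2*k)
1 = 1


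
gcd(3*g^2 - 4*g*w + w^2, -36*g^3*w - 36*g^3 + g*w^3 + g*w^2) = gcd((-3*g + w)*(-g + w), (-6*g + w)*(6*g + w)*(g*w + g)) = 1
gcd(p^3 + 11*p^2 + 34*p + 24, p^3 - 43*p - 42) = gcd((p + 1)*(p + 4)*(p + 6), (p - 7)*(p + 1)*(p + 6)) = p^2 + 7*p + 6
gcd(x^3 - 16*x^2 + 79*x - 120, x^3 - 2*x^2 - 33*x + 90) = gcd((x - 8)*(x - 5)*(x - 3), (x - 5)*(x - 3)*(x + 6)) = x^2 - 8*x + 15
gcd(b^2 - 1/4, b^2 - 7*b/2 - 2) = b + 1/2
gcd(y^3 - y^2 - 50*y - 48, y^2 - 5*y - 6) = y + 1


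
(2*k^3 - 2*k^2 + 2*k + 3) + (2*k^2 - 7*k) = 2*k^3 - 5*k + 3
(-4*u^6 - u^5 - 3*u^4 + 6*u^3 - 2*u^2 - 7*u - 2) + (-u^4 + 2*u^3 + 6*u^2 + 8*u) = -4*u^6 - u^5 - 4*u^4 + 8*u^3 + 4*u^2 + u - 2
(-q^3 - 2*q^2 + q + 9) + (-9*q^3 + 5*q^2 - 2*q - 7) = -10*q^3 + 3*q^2 - q + 2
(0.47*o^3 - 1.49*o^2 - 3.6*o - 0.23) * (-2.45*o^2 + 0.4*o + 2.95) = -1.1515*o^5 + 3.8385*o^4 + 9.6105*o^3 - 5.272*o^2 - 10.712*o - 0.6785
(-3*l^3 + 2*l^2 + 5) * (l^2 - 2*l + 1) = -3*l^5 + 8*l^4 - 7*l^3 + 7*l^2 - 10*l + 5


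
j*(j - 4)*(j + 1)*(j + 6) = j^4 + 3*j^3 - 22*j^2 - 24*j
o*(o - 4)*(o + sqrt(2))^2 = o^4 - 4*o^3 + 2*sqrt(2)*o^3 - 8*sqrt(2)*o^2 + 2*o^2 - 8*o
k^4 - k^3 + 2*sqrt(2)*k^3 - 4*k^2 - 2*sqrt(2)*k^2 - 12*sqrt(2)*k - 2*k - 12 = (k - 3)*(k + 2)*(k + sqrt(2))^2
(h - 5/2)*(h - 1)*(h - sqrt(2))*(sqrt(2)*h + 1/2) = sqrt(2)*h^4 - 7*sqrt(2)*h^3/2 - 3*h^3/2 + 2*sqrt(2)*h^2 + 21*h^2/4 - 15*h/4 + 7*sqrt(2)*h/4 - 5*sqrt(2)/4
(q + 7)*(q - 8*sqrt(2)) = q^2 - 8*sqrt(2)*q + 7*q - 56*sqrt(2)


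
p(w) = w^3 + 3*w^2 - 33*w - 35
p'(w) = 3*w^2 + 6*w - 33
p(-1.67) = 23.82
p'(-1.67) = -34.65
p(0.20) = -41.47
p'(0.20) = -31.68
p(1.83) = -79.21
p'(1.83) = -11.97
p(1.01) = -64.24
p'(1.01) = -23.88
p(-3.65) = 76.79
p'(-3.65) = -14.93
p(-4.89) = 81.18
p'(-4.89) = 9.40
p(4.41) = -36.42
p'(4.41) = 51.80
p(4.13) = -49.67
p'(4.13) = 42.95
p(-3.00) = 64.00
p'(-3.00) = -24.00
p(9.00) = 640.00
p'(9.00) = 264.00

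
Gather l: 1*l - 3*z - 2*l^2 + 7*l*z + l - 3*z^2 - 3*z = -2*l^2 + l*(7*z + 2) - 3*z^2 - 6*z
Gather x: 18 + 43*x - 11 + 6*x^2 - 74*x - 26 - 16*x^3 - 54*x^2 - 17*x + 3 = -16*x^3 - 48*x^2 - 48*x - 16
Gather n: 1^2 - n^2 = 1 - n^2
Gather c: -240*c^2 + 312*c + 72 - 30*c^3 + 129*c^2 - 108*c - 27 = -30*c^3 - 111*c^2 + 204*c + 45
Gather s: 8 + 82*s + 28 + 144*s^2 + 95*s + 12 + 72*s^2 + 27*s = 216*s^2 + 204*s + 48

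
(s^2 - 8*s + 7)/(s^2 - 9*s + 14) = (s - 1)/(s - 2)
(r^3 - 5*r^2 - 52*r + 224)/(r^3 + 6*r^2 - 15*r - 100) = (r^2 - r - 56)/(r^2 + 10*r + 25)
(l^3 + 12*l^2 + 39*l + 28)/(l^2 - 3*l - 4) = (l^2 + 11*l + 28)/(l - 4)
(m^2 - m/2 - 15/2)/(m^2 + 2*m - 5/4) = 2*(m - 3)/(2*m - 1)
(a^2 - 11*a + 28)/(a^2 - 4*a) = (a - 7)/a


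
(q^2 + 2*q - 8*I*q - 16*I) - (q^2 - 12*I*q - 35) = 2*q + 4*I*q + 35 - 16*I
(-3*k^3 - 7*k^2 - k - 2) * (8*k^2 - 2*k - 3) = -24*k^5 - 50*k^4 + 15*k^3 + 7*k^2 + 7*k + 6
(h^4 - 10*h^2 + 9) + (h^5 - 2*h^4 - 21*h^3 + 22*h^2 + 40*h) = h^5 - h^4 - 21*h^3 + 12*h^2 + 40*h + 9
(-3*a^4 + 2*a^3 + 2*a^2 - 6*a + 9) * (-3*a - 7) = 9*a^5 + 15*a^4 - 20*a^3 + 4*a^2 + 15*a - 63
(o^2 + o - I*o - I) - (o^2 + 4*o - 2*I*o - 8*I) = -3*o + I*o + 7*I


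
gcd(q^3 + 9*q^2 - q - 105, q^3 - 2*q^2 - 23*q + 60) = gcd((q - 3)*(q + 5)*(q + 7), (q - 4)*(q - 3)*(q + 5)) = q^2 + 2*q - 15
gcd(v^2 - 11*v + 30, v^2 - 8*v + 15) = v - 5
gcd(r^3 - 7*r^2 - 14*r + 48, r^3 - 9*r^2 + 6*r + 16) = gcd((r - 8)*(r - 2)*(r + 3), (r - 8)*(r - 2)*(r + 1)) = r^2 - 10*r + 16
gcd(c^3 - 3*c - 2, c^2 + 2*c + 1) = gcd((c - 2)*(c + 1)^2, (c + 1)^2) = c^2 + 2*c + 1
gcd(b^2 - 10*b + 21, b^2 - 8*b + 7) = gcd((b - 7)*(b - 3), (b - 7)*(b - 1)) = b - 7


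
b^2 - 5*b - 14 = (b - 7)*(b + 2)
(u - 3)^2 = u^2 - 6*u + 9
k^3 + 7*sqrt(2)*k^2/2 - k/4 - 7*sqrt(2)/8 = (k - 1/2)*(k + 1/2)*(k + 7*sqrt(2)/2)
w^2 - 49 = (w - 7)*(w + 7)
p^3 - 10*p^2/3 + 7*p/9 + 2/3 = (p - 3)*(p - 2/3)*(p + 1/3)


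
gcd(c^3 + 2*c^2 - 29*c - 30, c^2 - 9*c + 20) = c - 5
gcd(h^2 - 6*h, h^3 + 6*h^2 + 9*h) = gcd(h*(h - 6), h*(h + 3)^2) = h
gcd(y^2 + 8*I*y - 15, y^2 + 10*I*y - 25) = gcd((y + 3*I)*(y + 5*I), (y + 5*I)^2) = y + 5*I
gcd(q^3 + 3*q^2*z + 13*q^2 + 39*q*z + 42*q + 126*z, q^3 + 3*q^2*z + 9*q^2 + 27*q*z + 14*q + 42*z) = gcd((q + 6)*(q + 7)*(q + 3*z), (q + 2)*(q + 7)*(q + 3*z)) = q^2 + 3*q*z + 7*q + 21*z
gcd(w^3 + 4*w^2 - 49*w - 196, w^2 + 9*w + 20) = w + 4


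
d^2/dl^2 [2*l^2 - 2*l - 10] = 4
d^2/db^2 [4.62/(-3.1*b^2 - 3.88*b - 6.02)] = (88.7964*b^2 + 111.13872*b - 4.62*(6.2*b + 3.88)*(12.4*b + 7.76) + 172.43688)/(3.1*b^2 + 3.88*b + 6.02)^3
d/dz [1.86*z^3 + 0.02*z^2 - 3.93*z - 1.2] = 5.58*z^2 + 0.04*z - 3.93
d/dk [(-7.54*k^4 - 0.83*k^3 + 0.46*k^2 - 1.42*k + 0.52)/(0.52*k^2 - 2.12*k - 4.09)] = (-7.8416*k^5 + 47.5228*k^4 + 126.8736*k^3 + 9.9473*k^2 - 4.3036*k + 6.9102)/(0.2704*k^4 - 2.2048*k^3 + 0.240800000000001*k^2 + 17.3416*k + 16.7281)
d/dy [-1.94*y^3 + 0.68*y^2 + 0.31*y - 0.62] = -5.82*y^2 + 1.36*y + 0.31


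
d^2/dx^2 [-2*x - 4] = 0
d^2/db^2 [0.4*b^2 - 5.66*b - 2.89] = 0.800000000000000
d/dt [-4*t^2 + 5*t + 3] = 5 - 8*t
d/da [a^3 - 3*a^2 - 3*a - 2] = 3*a^2 - 6*a - 3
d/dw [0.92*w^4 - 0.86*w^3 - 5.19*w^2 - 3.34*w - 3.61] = 3.68*w^3 - 2.58*w^2 - 10.38*w - 3.34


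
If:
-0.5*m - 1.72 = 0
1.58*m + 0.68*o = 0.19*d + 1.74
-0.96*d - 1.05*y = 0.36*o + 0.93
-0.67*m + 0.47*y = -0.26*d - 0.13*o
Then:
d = 8.74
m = -3.44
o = 12.99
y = -13.33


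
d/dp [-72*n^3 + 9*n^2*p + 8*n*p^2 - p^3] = 9*n^2 + 16*n*p - 3*p^2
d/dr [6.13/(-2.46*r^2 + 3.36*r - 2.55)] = (30.1596*r - 20.5968)/(2.46*r^2 - 3.36*r + 2.55)^2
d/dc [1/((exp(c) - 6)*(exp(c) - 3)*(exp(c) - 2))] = (-(exp(c) - 6)*(exp(c) - 3) - (exp(c) - 6)*(exp(c) - 2) - (exp(c) - 3)*(exp(c) - 2))*exp(c)/((exp(c) - 6)^2*(exp(c) - 3)^2*(exp(c) - 2)^2)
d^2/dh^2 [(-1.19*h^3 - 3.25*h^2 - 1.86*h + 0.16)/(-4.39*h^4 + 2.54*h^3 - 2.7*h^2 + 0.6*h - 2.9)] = (45.867598*h^9 + 375.80595*h^8 + 128.086152*h^7 - 368.417196*h^6 - 13.9505039999998*h^5 - 1011.213072*h^4 - 104.99704*h^3 + 15.2826*h^2 - 32.85156*h + 63.5282)/(84.604519*h^12 - 146.853402*h^11 + 241.071582*h^10 - 231.716564*h^9 + 356.07669*h^8 - 303.85392*h^7 + 311.48412*h^6 - 181.026*h^5 + 203.6163*h^4 - 92.4882*h^3 + 71.253*h^2 - 15.138*h + 24.389)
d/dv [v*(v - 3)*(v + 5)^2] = 4*v^3 + 21*v^2 - 10*v - 75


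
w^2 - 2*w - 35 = (w - 7)*(w + 5)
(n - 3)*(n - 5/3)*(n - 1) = n^3 - 17*n^2/3 + 29*n/3 - 5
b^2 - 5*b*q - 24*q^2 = (b - 8*q)*(b + 3*q)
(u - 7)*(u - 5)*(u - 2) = u^3 - 14*u^2 + 59*u - 70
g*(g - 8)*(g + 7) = g^3 - g^2 - 56*g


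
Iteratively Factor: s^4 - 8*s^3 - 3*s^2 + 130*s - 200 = (s - 2)*(s^3 - 6*s^2 - 15*s + 100) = (s - 2)*(s + 4)*(s^2 - 10*s + 25) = (s - 5)*(s - 2)*(s + 4)*(s - 5)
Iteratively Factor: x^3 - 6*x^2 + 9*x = (x)*(x^2 - 6*x + 9) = x*(x - 3)*(x - 3)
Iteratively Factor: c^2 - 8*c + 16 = (c - 4)*(c - 4)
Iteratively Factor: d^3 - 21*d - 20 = (d - 5)*(d^2 + 5*d + 4) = (d - 5)*(d + 4)*(d + 1)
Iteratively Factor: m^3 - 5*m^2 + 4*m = (m - 4)*(m^2 - m) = (m - 4)*(m - 1)*(m)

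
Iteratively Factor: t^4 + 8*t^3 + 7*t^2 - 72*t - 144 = (t - 3)*(t^3 + 11*t^2 + 40*t + 48) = (t - 3)*(t + 3)*(t^2 + 8*t + 16) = (t - 3)*(t + 3)*(t + 4)*(t + 4)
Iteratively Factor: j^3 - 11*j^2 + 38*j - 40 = (j - 5)*(j^2 - 6*j + 8) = (j - 5)*(j - 4)*(j - 2)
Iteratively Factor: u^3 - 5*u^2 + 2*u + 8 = (u + 1)*(u^2 - 6*u + 8) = (u - 4)*(u + 1)*(u - 2)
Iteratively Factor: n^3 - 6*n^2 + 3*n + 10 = (n + 1)*(n^2 - 7*n + 10) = (n - 2)*(n + 1)*(n - 5)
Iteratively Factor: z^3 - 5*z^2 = (z)*(z^2 - 5*z) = z^2*(z - 5)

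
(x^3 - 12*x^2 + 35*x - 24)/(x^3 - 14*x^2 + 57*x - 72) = (x - 1)/(x - 3)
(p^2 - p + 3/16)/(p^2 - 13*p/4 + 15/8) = (4*p - 1)/(2*(2*p - 5))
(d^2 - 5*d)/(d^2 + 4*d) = (d - 5)/(d + 4)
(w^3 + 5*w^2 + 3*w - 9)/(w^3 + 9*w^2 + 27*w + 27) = (w - 1)/(w + 3)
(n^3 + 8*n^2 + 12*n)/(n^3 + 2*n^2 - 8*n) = (n^2 + 8*n + 12)/(n^2 + 2*n - 8)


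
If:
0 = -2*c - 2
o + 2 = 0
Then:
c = -1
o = -2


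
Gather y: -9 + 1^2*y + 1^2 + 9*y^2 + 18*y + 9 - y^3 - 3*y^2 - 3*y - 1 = -y^3 + 6*y^2 + 16*y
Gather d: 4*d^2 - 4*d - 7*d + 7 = 4*d^2 - 11*d + 7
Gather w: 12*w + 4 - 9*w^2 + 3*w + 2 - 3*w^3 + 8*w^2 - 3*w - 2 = -3*w^3 - w^2 + 12*w + 4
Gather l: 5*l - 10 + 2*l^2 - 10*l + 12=2*l^2 - 5*l + 2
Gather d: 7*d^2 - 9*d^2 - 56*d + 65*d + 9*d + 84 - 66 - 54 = -2*d^2 + 18*d - 36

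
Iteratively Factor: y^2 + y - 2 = (y - 1)*(y + 2)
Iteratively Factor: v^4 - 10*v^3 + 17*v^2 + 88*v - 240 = (v - 4)*(v^3 - 6*v^2 - 7*v + 60) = (v - 5)*(v - 4)*(v^2 - v - 12) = (v - 5)*(v - 4)*(v + 3)*(v - 4)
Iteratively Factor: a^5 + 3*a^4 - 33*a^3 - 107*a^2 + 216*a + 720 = (a + 4)*(a^4 - a^3 - 29*a^2 + 9*a + 180) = (a - 3)*(a + 4)*(a^3 + 2*a^2 - 23*a - 60) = (a - 5)*(a - 3)*(a + 4)*(a^2 + 7*a + 12) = (a - 5)*(a - 3)*(a + 4)^2*(a + 3)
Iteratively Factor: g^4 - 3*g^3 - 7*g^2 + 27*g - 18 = (g - 2)*(g^3 - g^2 - 9*g + 9) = (g - 3)*(g - 2)*(g^2 + 2*g - 3) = (g - 3)*(g - 2)*(g + 3)*(g - 1)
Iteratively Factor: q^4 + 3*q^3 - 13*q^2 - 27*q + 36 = (q - 3)*(q^3 + 6*q^2 + 5*q - 12) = (q - 3)*(q + 3)*(q^2 + 3*q - 4) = (q - 3)*(q + 3)*(q + 4)*(q - 1)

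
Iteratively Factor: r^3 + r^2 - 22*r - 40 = (r + 4)*(r^2 - 3*r - 10) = (r - 5)*(r + 4)*(r + 2)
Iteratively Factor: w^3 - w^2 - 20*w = (w - 5)*(w^2 + 4*w) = w*(w - 5)*(w + 4)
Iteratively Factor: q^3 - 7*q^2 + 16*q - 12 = (q - 2)*(q^2 - 5*q + 6) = (q - 2)^2*(q - 3)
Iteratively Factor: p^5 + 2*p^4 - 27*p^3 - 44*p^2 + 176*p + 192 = (p - 4)*(p^4 + 6*p^3 - 3*p^2 - 56*p - 48) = (p - 4)*(p + 4)*(p^3 + 2*p^2 - 11*p - 12) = (p - 4)*(p + 4)^2*(p^2 - 2*p - 3) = (p - 4)*(p + 1)*(p + 4)^2*(p - 3)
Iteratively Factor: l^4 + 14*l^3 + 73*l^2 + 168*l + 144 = (l + 4)*(l^3 + 10*l^2 + 33*l + 36) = (l + 4)^2*(l^2 + 6*l + 9) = (l + 3)*(l + 4)^2*(l + 3)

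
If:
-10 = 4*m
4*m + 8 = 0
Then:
No Solution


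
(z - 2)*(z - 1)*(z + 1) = z^3 - 2*z^2 - z + 2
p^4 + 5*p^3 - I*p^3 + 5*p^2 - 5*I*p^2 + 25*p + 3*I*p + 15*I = (p + 5)*(p - 3*I)*(p + I)^2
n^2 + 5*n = n*(n + 5)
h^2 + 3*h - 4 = (h - 1)*(h + 4)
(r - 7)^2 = r^2 - 14*r + 49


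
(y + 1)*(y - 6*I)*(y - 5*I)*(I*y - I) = I*y^4 + 11*y^3 - 31*I*y^2 - 11*y + 30*I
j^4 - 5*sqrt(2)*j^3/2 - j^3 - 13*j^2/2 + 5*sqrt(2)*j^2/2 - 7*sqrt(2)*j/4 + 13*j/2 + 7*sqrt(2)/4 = (j - 1)*(j - 7*sqrt(2)/2)*(j + sqrt(2)/2)^2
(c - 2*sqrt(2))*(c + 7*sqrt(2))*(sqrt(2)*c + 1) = sqrt(2)*c^3 + 11*c^2 - 23*sqrt(2)*c - 28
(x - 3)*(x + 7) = x^2 + 4*x - 21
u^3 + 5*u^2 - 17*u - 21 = (u - 3)*(u + 1)*(u + 7)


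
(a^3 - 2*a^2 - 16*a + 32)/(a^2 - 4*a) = a + 2 - 8/a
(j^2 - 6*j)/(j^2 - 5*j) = (j - 6)/(j - 5)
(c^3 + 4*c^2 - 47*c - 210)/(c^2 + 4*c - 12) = (c^2 - 2*c - 35)/(c - 2)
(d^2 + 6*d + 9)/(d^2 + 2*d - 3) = (d + 3)/(d - 1)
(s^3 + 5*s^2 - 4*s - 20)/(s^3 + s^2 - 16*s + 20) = (s + 2)/(s - 2)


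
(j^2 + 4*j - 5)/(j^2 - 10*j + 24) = (j^2 + 4*j - 5)/(j^2 - 10*j + 24)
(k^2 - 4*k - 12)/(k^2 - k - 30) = (k + 2)/(k + 5)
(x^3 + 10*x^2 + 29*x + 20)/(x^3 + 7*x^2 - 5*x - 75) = (x^2 + 5*x + 4)/(x^2 + 2*x - 15)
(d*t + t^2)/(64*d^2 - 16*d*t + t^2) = t*(d + t)/(64*d^2 - 16*d*t + t^2)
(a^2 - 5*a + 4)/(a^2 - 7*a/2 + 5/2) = 2*(a - 4)/(2*a - 5)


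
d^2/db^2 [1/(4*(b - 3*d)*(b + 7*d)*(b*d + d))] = ((b + 1)^2*(b - 3*d)^2 + (b + 1)^2*(b - 3*d)*(b + 7*d) + (b + 1)^2*(b + 7*d)^2 + (b + 1)*(b - 3*d)^2*(b + 7*d) + (b + 1)*(b - 3*d)*(b + 7*d)^2 + (b - 3*d)^2*(b + 7*d)^2)/(2*d*(b + 1)^3*(b - 3*d)^3*(b + 7*d)^3)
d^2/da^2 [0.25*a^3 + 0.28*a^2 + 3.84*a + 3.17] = 1.5*a + 0.56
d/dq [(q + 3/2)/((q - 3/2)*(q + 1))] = (-4*q^2 - 12*q - 3)/(4*q^4 - 4*q^3 - 11*q^2 + 6*q + 9)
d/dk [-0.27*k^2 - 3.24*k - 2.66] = -0.54*k - 3.24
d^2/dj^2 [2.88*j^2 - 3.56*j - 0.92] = 5.76000000000000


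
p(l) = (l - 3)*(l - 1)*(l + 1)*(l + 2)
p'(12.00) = 6313.00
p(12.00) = 18018.00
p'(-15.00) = -13964.00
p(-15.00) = 52416.00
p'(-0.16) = 3.15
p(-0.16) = 5.67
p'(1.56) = -12.96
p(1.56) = -7.35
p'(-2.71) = -62.70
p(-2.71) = 25.72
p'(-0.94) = 8.19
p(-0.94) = 0.49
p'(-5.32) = -611.70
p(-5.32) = 754.16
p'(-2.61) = -54.01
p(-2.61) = 19.89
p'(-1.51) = 1.53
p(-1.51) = -2.83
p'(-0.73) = 8.07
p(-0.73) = 2.21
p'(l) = (l - 3)*(l - 1)*(l + 1) + (l - 3)*(l - 1)*(l + 2) + (l - 3)*(l + 1)*(l + 2) + (l - 1)*(l + 1)*(l + 2)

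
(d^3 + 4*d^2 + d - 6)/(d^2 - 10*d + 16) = (d^3 + 4*d^2 + d - 6)/(d^2 - 10*d + 16)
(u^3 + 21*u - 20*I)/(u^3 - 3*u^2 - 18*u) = (-u^3 - 21*u + 20*I)/(u*(-u^2 + 3*u + 18))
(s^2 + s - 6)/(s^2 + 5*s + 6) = (s - 2)/(s + 2)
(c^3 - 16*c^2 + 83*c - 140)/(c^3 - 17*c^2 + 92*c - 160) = (c - 7)/(c - 8)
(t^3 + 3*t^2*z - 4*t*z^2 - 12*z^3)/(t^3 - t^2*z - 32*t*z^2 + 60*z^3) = (-t^2 - 5*t*z - 6*z^2)/(-t^2 - t*z + 30*z^2)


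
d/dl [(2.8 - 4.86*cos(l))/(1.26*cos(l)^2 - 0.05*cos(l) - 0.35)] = (-6.1236*cos(l)^2 + 7.056*cos(l) - 1.841)*sin(l)/(1.5876*cos(l)^4 - 0.126*cos(l)^3 - 0.8795*cos(l)^2 + 0.035*cos(l) + 0.1225)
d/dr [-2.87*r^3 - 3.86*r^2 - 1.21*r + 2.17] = -8.61*r^2 - 7.72*r - 1.21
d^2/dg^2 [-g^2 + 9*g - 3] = -2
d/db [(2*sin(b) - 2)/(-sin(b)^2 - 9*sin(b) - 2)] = 2*(sin(b)^2 - 2*sin(b) - 11)*cos(b)/(sin(b)^2 + 9*sin(b) + 2)^2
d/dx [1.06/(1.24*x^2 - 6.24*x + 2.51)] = (6.6144 - 2.6288*x)/(1.24*x^2 - 6.24*x + 2.51)^2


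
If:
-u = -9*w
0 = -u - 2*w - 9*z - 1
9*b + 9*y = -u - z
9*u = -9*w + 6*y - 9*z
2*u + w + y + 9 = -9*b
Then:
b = -21011/15246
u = 846/847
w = 94/847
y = 2193/1694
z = -19/77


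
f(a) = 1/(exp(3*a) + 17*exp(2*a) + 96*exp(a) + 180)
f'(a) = (-3*exp(3*a) - 34*exp(2*a) - 96*exp(a))/(exp(3*a) + 17*exp(2*a) + 96*exp(a) + 180)^2 = (-3*exp(2*a) - 34*exp(a) - 96)*exp(a)/(exp(3*a) + 17*exp(2*a) + 96*exp(a) + 180)^2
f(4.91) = 0.00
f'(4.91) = -0.00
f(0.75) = 0.00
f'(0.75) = -0.00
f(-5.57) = 0.01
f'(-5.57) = -0.00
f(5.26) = 0.00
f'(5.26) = -0.00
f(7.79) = 0.00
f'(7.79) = -0.00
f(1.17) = 0.00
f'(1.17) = -0.00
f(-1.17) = 0.00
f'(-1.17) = -0.00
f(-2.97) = 0.01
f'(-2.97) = -0.00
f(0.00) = 0.00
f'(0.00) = 0.00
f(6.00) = 0.00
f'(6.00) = 0.00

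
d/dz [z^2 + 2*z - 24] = 2*z + 2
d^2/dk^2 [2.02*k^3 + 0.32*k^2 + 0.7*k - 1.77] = 12.12*k + 0.64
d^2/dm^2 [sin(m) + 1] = -sin(m)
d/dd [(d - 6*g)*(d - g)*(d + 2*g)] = 3*d^2 - 10*d*g - 8*g^2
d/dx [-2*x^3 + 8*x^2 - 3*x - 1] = -6*x^2 + 16*x - 3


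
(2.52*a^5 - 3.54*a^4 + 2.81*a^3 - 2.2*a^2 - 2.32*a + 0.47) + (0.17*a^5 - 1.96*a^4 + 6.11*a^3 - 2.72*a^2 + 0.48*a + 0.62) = 2.69*a^5 - 5.5*a^4 + 8.92*a^3 - 4.92*a^2 - 1.84*a + 1.09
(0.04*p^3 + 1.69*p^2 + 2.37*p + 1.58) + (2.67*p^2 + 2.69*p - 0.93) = 0.04*p^3 + 4.36*p^2 + 5.06*p + 0.65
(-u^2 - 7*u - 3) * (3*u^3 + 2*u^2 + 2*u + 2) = -3*u^5 - 23*u^4 - 25*u^3 - 22*u^2 - 20*u - 6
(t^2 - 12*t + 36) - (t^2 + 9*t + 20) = 16 - 21*t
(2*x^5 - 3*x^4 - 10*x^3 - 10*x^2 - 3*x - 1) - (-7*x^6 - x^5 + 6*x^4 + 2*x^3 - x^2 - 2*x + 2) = 7*x^6 + 3*x^5 - 9*x^4 - 12*x^3 - 9*x^2 - x - 3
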